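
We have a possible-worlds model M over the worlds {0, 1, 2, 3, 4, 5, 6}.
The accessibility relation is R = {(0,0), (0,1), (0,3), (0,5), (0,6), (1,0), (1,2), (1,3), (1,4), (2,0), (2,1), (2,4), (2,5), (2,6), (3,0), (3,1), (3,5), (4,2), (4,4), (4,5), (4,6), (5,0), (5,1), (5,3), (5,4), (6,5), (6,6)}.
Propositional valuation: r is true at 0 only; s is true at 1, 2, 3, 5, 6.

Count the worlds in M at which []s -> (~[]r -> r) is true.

Let φ = []s -> (~[]r -> r). Evaluate φ at each world:
  0 (successors {0, 1, 3, 5, 6}): φ is true.
  1 (successors {0, 2, 3, 4}): φ is true.
  2 (successors {0, 1, 4, 5, 6}): φ is true.
  3 (successors {0, 1, 5}): φ is true.
  4 (successors {2, 4, 5, 6}): φ is true.
  5 (successors {0, 1, 3, 4}): φ is true.
  6 (successors {5, 6}): φ is false.
For instance, at 2:
  At 2: []s is false, ~[]r -> r is false, so []s -> (~[]r -> r) is true.
    At 2: []s requires s at every successor {0, 1, 4, 5, 6}.
      s fails at 0, so []s is false at 2.
    At 2: ~[]r is true, r is false, so ~[]r -> r is false.
      At 2: []r is false, so ~[]r is true.
Satisfying worlds: {0, 1, 2, 3, 4, 5}

6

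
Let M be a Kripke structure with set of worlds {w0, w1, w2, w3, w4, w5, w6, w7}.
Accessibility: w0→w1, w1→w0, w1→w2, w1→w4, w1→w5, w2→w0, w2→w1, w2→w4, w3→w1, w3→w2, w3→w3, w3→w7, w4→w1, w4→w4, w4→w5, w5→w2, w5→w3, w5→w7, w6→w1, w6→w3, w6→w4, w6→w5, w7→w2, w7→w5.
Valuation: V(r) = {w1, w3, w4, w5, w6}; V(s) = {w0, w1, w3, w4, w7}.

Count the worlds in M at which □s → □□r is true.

Let φ = □s → □□r. Evaluate φ at each world:
  w0 (successors {w1}): φ is false.
  w1 (successors {w0, w2, w4, w5}): φ is true.
  w2 (successors {w0, w1, w4}): φ is false.
  w3 (successors {w1, w2, w3, w7}): φ is true.
  w4 (successors {w1, w4, w5}): φ is true.
  w5 (successors {w2, w3, w7}): φ is true.
  w6 (successors {w1, w3, w4, w5}): φ is true.
  w7 (successors {w2, w5}): φ is true.
For instance, at w6:
  At w6: □s is false, □□r is false, so □s → □□r is true.
    At w6: □s requires s at every successor {w1, w3, w4, w5}.
      s fails at w5, so □s is false at w6.
    At w6: □□r requires □r at every successor {w1, w3, w4, w5}.
      □r fails at w1, so □□r is false at w6.
Satisfying worlds: {w1, w3, w4, w5, w6, w7}

6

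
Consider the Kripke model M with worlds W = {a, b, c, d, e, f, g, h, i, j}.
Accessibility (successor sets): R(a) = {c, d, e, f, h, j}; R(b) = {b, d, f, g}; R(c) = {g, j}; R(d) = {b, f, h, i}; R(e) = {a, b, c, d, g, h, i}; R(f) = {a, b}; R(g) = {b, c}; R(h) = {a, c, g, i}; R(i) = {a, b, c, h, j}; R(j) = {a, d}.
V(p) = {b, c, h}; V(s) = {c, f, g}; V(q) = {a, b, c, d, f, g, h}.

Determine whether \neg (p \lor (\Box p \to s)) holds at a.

No

Recall that \Box ψ holds at a world iff ψ holds at every accessible world, and \Diamond ψ holds iff ψ holds at some accessible world.
At a: p \lor (\Box p \to s) is true, so \neg (p \lor (\Box p \to s)) is false.
  At a: p is false, \Box p \to s is true, so p \lor (\Box p \to s) is true.
    At a: \Box p is false, s is false, so \Box p \to s is true.
      At a: \Box p requires p at every successor {c, d, e, f, h, j}.
        p fails at d, so \Box p is false at a.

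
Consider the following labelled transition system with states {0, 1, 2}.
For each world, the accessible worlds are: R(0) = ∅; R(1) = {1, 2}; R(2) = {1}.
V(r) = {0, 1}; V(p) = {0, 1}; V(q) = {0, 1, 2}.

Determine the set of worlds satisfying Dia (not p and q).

Let φ = Dia (not p and q). Evaluate φ at each world:
  0 (successors ∅): φ is false.
  1 (successors {1, 2}): φ is true.
  2 (successors {1}): φ is false.
For instance, at 2:
  At 2: Dia (not p and q) requires not p and q at some successor in {1}.
    At 1: not p and q is false.
  So Dia (not p and q) is false at 2.
Satisfying worlds: {1}

1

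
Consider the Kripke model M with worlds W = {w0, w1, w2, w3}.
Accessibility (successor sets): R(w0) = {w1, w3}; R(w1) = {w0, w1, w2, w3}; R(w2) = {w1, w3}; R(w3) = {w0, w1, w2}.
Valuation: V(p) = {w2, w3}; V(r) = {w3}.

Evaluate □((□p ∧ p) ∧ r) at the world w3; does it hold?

No

At w3: □((□p ∧ p) ∧ r) requires (□p ∧ p) ∧ r at every successor {w0, w1, w2}.
  (□p ∧ p) ∧ r fails at w0, so □((□p ∧ p) ∧ r) is false at w3.
    At w0: □p ∧ p is false, r is false, so (□p ∧ p) ∧ r is false.
      At w0: □p is false, p is false, so □p ∧ p is false.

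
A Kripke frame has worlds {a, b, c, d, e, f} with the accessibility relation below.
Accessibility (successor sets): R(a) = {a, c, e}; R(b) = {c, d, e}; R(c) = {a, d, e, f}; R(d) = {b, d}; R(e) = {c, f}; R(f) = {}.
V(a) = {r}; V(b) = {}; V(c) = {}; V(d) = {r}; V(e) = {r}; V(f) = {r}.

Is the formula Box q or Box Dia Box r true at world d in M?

At d: Box q is false, Box Dia Box r is false, so Box q or Box Dia Box r is false.
  At d: Box q requires q at every successor {b, d}.
    q fails at b, so Box q is false at d.
  At d: Box Dia Box r requires Dia Box r at every successor {b, d}.
    Dia Box r fails at d, so Box Dia Box r is false at d.
      At d: Dia Box r requires Box r at some successor in {b, d}.
        At b: Box r is false.
        At d: Box r is false.
      So Dia Box r is false at d.

No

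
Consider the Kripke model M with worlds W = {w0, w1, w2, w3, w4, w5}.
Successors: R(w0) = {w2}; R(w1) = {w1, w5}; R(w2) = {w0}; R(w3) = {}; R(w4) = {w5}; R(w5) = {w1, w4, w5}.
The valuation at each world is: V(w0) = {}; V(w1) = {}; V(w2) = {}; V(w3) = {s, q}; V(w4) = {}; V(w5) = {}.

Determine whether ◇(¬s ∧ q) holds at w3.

At w3: no accessible worlds, so ◇(¬s ∧ q) is false.

No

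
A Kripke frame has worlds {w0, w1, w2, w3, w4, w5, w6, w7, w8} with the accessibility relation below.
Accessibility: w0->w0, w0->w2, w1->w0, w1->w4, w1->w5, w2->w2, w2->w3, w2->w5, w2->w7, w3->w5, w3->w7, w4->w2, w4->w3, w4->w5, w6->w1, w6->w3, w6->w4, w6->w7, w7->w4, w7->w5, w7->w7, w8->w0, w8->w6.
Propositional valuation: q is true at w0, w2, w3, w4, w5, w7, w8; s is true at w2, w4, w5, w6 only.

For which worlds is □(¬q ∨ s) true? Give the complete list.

w5

Recall that □ψ holds at a world iff ψ holds at every accessible world, and ◇ψ holds iff ψ holds at some accessible world.
Let φ = □(¬q ∨ s). Evaluate φ at each world:
  w0 (successors {w0, w2}): φ is false.
  w1 (successors {w0, w4, w5}): φ is false.
  w2 (successors {w2, w3, w5, w7}): φ is false.
  w3 (successors {w5, w7}): φ is false.
  w4 (successors {w2, w3, w5}): φ is false.
  w5 (successors ∅): φ is true.
  w6 (successors {w1, w3, w4, w7}): φ is false.
  w7 (successors {w4, w5, w7}): φ is false.
  w8 (successors {w0, w6}): φ is false.
For instance, at w6:
  At w6: □(¬q ∨ s) requires ¬q ∨ s at every successor {w1, w3, w4, w7}.
    ¬q ∨ s fails at w3, so □(¬q ∨ s) is false at w6.
Satisfying worlds: {w5}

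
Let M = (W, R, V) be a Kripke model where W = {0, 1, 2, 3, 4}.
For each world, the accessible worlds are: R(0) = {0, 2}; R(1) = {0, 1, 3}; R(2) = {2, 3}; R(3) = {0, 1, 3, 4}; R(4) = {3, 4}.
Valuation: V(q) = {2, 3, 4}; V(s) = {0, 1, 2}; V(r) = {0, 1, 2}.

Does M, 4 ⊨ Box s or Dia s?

Recall that Box ψ holds at a world iff ψ holds at every accessible world, and Dia ψ holds iff ψ holds at some accessible world.
At 4: Box s is false, Dia s is false, so Box s or Dia s is false.
  At 4: Box s requires s at every successor {3, 4}.
    s fails at 3, so Box s is false at 4.
  At 4: Dia s requires s at some successor in {3, 4}.
    At 3: s is false.
    At 4: s is false.
  So Dia s is false at 4.

No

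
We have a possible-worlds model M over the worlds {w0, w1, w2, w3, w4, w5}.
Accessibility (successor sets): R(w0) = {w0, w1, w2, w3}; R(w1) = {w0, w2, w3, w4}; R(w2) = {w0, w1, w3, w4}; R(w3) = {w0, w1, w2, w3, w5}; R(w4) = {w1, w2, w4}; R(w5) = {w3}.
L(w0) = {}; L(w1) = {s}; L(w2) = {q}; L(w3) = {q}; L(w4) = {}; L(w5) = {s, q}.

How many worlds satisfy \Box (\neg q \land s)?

0

Let φ = \Box (\neg q \land s). Evaluate φ at each world:
  w0 (successors {w0, w1, w2, w3}): φ is false.
  w1 (successors {w0, w2, w3, w4}): φ is false.
  w2 (successors {w0, w1, w3, w4}): φ is false.
  w3 (successors {w0, w1, w2, w3, w5}): φ is false.
  w4 (successors {w1, w2, w4}): φ is false.
  w5 (successors {w3}): φ is false.
For instance, at w1:
  At w1: \Box (\neg q \land s) requires \neg q \land s at every successor {w0, w2, w3, w4}.
    \neg q \land s fails at w0, so \Box (\neg q \land s) is false at w1.
Satisfying worlds: none.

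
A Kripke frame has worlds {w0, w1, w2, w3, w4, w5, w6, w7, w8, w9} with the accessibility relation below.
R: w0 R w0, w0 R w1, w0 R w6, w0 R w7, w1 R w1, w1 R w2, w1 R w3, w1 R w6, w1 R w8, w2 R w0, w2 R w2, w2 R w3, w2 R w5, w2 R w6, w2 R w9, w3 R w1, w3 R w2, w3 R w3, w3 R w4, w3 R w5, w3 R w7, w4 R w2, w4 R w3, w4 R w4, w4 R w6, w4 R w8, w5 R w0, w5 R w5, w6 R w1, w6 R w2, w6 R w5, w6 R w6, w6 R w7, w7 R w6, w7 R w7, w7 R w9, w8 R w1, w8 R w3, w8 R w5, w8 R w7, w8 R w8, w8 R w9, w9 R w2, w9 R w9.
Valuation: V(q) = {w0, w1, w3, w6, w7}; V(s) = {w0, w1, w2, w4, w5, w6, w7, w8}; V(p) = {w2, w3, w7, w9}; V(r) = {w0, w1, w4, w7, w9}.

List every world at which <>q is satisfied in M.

Let φ = <>q. Evaluate φ at each world:
  w0 (successors {w0, w1, w6, w7}): φ is true.
  w1 (successors {w1, w2, w3, w6, w8}): φ is true.
  w2 (successors {w0, w2, w3, w5, w6, w9}): φ is true.
  w3 (successors {w1, w2, w3, w4, w5, w7}): φ is true.
  w4 (successors {w2, w3, w4, w6, w8}): φ is true.
  w5 (successors {w0, w5}): φ is true.
  w6 (successors {w1, w2, w5, w6, w7}): φ is true.
  w7 (successors {w6, w7, w9}): φ is true.
  w8 (successors {w1, w3, w5, w7, w8, w9}): φ is true.
  w9 (successors {w2, w9}): φ is false.
For instance, at w4:
  At w4: <>q requires q at some successor in {w2, w3, w4, w6, w8}.
    q holds at w3, so <>q is true at w4.
Satisfying worlds: {w0, w1, w2, w3, w4, w5, w6, w7, w8}

w0, w1, w2, w3, w4, w5, w6, w7, w8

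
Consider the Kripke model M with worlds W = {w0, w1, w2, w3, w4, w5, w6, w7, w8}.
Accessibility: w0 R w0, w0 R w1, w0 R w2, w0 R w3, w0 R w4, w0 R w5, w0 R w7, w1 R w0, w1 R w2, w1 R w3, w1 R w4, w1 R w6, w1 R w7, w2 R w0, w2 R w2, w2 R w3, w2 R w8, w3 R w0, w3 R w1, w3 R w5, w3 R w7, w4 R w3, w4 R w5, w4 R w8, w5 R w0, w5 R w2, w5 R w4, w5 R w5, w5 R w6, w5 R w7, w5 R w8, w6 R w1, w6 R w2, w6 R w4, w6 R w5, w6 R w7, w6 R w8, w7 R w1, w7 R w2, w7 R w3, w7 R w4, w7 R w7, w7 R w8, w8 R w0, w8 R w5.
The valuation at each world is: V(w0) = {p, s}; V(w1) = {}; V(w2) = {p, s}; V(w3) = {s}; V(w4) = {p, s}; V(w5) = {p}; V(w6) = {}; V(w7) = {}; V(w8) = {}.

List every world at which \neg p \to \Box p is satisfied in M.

Let φ = \neg p \to \Box p. Evaluate φ at each world:
  w0 (successors {w0, w1, w2, w3, w4, w5, w7}): φ is true.
  w1 (successors {w0, w2, w3, w4, w6, w7}): φ is false.
  w2 (successors {w0, w2, w3, w8}): φ is true.
  w3 (successors {w0, w1, w5, w7}): φ is false.
  w4 (successors {w3, w5, w8}): φ is true.
  w5 (successors {w0, w2, w4, w5, w6, w7, w8}): φ is true.
  w6 (successors {w1, w2, w4, w5, w7, w8}): φ is false.
  w7 (successors {w1, w2, w3, w4, w7, w8}): φ is false.
  w8 (successors {w0, w5}): φ is true.
For instance, at w8:
  At w8: \neg p is true, \Box p is true, so \neg p \to \Box p is true.
    At w8: \Box p requires p at every successor {w0, w5}.
      At w0: p is true.
      At w5: p is true.
    So \Box p is true at w8.
Satisfying worlds: {w0, w2, w4, w5, w8}

w0, w2, w4, w5, w8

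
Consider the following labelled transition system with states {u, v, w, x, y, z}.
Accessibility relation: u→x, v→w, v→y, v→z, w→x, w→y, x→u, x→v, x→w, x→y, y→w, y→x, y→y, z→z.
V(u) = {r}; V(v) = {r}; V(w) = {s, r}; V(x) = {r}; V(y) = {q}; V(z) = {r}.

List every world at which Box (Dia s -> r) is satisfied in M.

u, z

Recall that Box ψ holds at a world iff ψ holds at every accessible world, and Dia ψ holds iff ψ holds at some accessible world.
Let φ = Box (Dia s -> r). Evaluate φ at each world:
  u (successors {x}): φ is true.
  v (successors {w, y, z}): φ is false.
  w (successors {x, y}): φ is false.
  x (successors {u, v, w, y}): φ is false.
  y (successors {w, x, y}): φ is false.
  z (successors {z}): φ is true.
For instance, at x:
  At x: Box (Dia s -> r) requires Dia s -> r at every successor {u, v, w, y}.
    Dia s -> r fails at y, so Box (Dia s -> r) is false at x.
      At y: Dia s is true, r is false, so Dia s -> r is false.
Satisfying worlds: {u, z}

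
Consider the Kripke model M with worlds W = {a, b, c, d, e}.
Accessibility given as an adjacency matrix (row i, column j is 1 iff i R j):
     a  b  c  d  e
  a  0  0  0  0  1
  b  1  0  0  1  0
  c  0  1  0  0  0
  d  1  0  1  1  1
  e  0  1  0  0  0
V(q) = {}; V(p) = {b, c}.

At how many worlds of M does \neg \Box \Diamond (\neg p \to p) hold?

Let φ = \neg \Box \Diamond (\neg p \to p). Evaluate φ at each world:
  a (successors {e}): φ is false.
  b (successors {a, d}): φ is true.
  c (successors {b}): φ is true.
  d (successors {a, c, d, e}): φ is true.
  e (successors {b}): φ is true.
For instance, at e:
  At e: \Box \Diamond (\neg p \to p) is false, so \neg \Box \Diamond (\neg p \to p) is true.
    At e: \Box \Diamond (\neg p \to p) requires \Diamond (\neg p \to p) at every successor {b}.
      \Diamond (\neg p \to p) fails at b, so \Box \Diamond (\neg p \to p) is false at e.
Satisfying worlds: {b, c, d, e}

4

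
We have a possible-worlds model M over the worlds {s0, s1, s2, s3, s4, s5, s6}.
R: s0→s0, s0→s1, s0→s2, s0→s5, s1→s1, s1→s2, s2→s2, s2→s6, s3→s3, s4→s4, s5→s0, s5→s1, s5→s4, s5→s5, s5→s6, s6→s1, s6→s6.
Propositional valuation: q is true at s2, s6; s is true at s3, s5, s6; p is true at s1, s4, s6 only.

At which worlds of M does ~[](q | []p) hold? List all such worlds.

Let φ = ~[](q | []p). Evaluate φ at each world:
  s0 (successors {s0, s1, s2, s5}): φ is true.
  s1 (successors {s1, s2}): φ is true.
  s2 (successors {s2, s6}): φ is false.
  s3 (successors {s3}): φ is true.
  s4 (successors {s4}): φ is false.
  s5 (successors {s0, s1, s4, s5, s6}): φ is true.
  s6 (successors {s1, s6}): φ is true.
For instance, at s6:
  At s6: [](q | []p) is false, so ~[](q | []p) is true.
    At s6: [](q | []p) requires q | []p at every successor {s1, s6}.
      q | []p fails at s1, so [](q | []p) is false at s6.
Satisfying worlds: {s0, s1, s3, s5, s6}

s0, s1, s3, s5, s6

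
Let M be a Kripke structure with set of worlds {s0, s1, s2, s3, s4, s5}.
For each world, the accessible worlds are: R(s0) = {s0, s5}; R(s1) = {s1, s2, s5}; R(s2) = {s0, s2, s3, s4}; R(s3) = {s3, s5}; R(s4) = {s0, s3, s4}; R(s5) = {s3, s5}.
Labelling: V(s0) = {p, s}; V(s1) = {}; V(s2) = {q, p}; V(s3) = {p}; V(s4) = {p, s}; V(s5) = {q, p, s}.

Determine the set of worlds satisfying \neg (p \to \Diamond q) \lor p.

Let φ = \neg (p \to \Diamond q) \lor p. Evaluate φ at each world:
  s0 (successors {s0, s5}): φ is true.
  s1 (successors {s1, s2, s5}): φ is false.
  s2 (successors {s0, s2, s3, s4}): φ is true.
  s3 (successors {s3, s5}): φ is true.
  s4 (successors {s0, s3, s4}): φ is true.
  s5 (successors {s3, s5}): φ is true.
For instance, at s1:
  At s1: \neg (p \to \Diamond q) is false, p is false, so \neg (p \to \Diamond q) \lor p is false.
    At s1: p \to \Diamond q is true, so \neg (p \to \Diamond q) is false.
      At s1: p is false, \Diamond q is true, so p \to \Diamond q is true.
Satisfying worlds: {s0, s2, s3, s4, s5}

s0, s2, s3, s4, s5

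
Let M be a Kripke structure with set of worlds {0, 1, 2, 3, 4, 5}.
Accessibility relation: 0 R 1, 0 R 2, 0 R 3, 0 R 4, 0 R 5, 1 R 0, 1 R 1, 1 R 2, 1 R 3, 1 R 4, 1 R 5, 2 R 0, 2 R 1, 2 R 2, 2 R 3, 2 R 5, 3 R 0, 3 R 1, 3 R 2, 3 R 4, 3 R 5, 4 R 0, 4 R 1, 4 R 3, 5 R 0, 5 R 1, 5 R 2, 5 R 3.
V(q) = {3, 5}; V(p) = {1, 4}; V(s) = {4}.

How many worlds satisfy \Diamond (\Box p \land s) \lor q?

2

Let φ = \Diamond (\Box p \land s) \lor q. Evaluate φ at each world:
  0 (successors {1, 2, 3, 4, 5}): φ is false.
  1 (successors {0, 1, 2, 3, 4, 5}): φ is false.
  2 (successors {0, 1, 2, 3, 5}): φ is false.
  3 (successors {0, 1, 2, 4, 5}): φ is true.
  4 (successors {0, 1, 3}): φ is false.
  5 (successors {0, 1, 2, 3}): φ is true.
For instance, at 4:
  At 4: \Diamond (\Box p \land s) is false, q is false, so \Diamond (\Box p \land s) \lor q is false.
    At 4: \Diamond (\Box p \land s) requires \Box p \land s at some successor in {0, 1, 3}.
      At 0: \Box p \land s is false.
      At 1: \Box p \land s is false.
      At 3: \Box p \land s is false.
    So \Diamond (\Box p \land s) is false at 4.
Satisfying worlds: {3, 5}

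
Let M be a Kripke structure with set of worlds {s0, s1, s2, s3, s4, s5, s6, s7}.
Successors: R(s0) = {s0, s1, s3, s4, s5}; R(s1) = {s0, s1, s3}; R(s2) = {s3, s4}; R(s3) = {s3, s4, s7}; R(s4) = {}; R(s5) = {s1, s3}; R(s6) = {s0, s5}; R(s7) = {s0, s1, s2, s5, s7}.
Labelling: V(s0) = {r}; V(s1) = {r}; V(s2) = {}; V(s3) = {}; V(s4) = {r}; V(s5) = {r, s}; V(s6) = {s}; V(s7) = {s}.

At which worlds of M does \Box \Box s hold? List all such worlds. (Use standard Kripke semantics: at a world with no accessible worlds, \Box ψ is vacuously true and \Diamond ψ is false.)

s4

Let φ = \Box \Box s. Evaluate φ at each world:
  s0 (successors {s0, s1, s3, s4, s5}): φ is false.
  s1 (successors {s0, s1, s3}): φ is false.
  s2 (successors {s3, s4}): φ is false.
  s3 (successors {s3, s4, s7}): φ is false.
  s4 (successors ∅): φ is true.
  s5 (successors {s1, s3}): φ is false.
  s6 (successors {s0, s5}): φ is false.
  s7 (successors {s0, s1, s2, s5, s7}): φ is false.
For instance, at s3:
  At s3: \Box \Box s requires \Box s at every successor {s3, s4, s7}.
    \Box s fails at s3, so \Box \Box s is false at s3.
      At s3: \Box s requires s at every successor {s3, s4, s7}.
        s fails at s3, so \Box s is false at s3.
Satisfying worlds: {s4}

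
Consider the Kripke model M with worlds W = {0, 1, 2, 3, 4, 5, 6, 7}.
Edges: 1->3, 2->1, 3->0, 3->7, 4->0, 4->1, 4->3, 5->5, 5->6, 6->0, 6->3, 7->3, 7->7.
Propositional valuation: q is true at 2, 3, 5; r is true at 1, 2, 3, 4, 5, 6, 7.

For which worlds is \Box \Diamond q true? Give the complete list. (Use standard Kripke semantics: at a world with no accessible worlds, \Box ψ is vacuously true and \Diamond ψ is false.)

0, 2, 5

Let φ = \Box \Diamond q. Evaluate φ at each world:
  0 (successors ∅): φ is true.
  1 (successors {3}): φ is false.
  2 (successors {1}): φ is true.
  3 (successors {0, 7}): φ is false.
  4 (successors {0, 1, 3}): φ is false.
  5 (successors {5, 6}): φ is true.
  6 (successors {0, 3}): φ is false.
  7 (successors {3, 7}): φ is false.
For instance, at 5:
  At 5: \Box \Diamond q requires \Diamond q at every successor {5, 6}.
      At 5: \Diamond q requires q at some successor in {5, 6}.
        q holds at 5, so \Diamond q is true at 5.
      At 6: \Diamond q requires q at some successor in {0, 3}.
        q holds at 3, so \Diamond q is true at 6.
  So \Box \Diamond q is true at 5.
Satisfying worlds: {0, 2, 5}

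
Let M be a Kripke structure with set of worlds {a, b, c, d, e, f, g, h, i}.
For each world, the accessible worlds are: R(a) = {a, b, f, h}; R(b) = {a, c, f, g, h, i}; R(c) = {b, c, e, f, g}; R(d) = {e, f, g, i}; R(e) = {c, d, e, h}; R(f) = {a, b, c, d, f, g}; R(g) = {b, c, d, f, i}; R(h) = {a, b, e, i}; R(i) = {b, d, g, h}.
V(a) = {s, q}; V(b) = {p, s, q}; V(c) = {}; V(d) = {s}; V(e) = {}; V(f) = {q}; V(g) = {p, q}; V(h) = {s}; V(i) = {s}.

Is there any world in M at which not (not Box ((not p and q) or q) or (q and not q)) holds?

No

Let φ = not (not Box ((not p and q) or q) or (q and not q)). Evaluate φ at each world:
  a (successors {a, b, f, h}): φ is false.
  b (successors {a, c, f, g, h, i}): φ is false.
  c (successors {b, c, e, f, g}): φ is false.
  d (successors {e, f, g, i}): φ is false.
  e (successors {c, d, e, h}): φ is false.
  f (successors {a, b, c, d, f, g}): φ is false.
  g (successors {b, c, d, f, i}): φ is false.
  h (successors {a, b, e, i}): φ is false.
  i (successors {b, d, g, h}): φ is false.
For instance, at h:
  At h: not Box ((not p and q) or q) or (q and not q) is true, so not (not Box ((not p and q) or q) or (q and not q)) is false.
    At h: not Box ((not p and q) or q) is true, q and not q is false, so not Box ((not p and q) or q) or (q and not q) is true.
      At h: Box ((not p and q) or q) is false, so not Box ((not p and q) or q) is true.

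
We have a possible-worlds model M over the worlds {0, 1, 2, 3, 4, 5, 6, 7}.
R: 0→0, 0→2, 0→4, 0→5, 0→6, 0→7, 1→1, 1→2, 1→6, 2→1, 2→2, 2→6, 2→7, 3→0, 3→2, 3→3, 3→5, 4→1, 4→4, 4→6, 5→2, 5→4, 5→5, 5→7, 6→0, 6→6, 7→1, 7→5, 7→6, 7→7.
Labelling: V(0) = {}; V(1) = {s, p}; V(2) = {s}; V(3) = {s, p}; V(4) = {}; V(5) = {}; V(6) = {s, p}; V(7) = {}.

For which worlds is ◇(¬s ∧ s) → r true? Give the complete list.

0, 1, 2, 3, 4, 5, 6, 7

Let φ = ◇(¬s ∧ s) → r. Evaluate φ at each world:
  0 (successors {0, 2, 4, 5, 6, 7}): φ is true.
  1 (successors {1, 2, 6}): φ is true.
  2 (successors {1, 2, 6, 7}): φ is true.
  3 (successors {0, 2, 3, 5}): φ is true.
  4 (successors {1, 4, 6}): φ is true.
  5 (successors {2, 4, 5, 7}): φ is true.
  6 (successors {0, 6}): φ is true.
  7 (successors {1, 5, 6, 7}): φ is true.
For instance, at 3:
  At 3: ◇(¬s ∧ s) is false, r is false, so ◇(¬s ∧ s) → r is true.
    At 3: ◇(¬s ∧ s) requires ¬s ∧ s at some successor in {0, 2, 3, 5}.
      At 0: ¬s ∧ s is false.
      At 2: ¬s ∧ s is false.
      At 3: ¬s ∧ s is false.
      At 5: ¬s ∧ s is false.
    So ◇(¬s ∧ s) is false at 3.
Satisfying worlds: {0, 1, 2, 3, 4, 5, 6, 7}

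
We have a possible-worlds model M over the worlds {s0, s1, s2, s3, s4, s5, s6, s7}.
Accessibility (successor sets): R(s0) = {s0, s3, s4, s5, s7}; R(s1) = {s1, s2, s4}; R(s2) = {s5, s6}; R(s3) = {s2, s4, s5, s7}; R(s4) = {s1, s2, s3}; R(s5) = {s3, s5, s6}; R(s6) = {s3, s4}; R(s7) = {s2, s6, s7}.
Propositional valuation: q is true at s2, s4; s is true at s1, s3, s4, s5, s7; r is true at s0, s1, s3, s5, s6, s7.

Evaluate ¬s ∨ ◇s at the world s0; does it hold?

At s0: ¬s is true, ◇s is true, so ¬s ∨ ◇s is true.
  At s0: ◇s requires s at some successor in {s0, s3, s4, s5, s7}.
    s holds at s3, so ◇s is true at s0.

Yes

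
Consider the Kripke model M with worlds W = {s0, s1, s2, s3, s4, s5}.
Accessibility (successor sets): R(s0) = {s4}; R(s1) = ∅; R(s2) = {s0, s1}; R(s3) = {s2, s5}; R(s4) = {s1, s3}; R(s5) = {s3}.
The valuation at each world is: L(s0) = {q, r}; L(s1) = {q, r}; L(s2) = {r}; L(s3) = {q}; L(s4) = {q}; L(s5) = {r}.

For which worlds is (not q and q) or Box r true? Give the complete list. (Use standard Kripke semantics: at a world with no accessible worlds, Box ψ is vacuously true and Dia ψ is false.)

Let φ = (not q and q) or Box r. Evaluate φ at each world:
  s0 (successors {s4}): φ is false.
  s1 (successors ∅): φ is true.
  s2 (successors {s0, s1}): φ is true.
  s3 (successors {s2, s5}): φ is true.
  s4 (successors {s1, s3}): φ is false.
  s5 (successors {s3}): φ is false.
For instance, at s5:
  At s5: not q and q is false, Box r is false, so (not q and q) or Box r is false.
    At s5: Box r requires r at every successor {s3}.
      r fails at s3, so Box r is false at s5.
Satisfying worlds: {s1, s2, s3}

s1, s2, s3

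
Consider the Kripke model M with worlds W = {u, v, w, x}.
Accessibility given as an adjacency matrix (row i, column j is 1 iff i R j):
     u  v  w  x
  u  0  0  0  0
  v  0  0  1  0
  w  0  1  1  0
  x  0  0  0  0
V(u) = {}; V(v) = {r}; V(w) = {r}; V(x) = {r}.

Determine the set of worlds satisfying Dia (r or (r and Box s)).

v, w

Let φ = Dia (r or (r and Box s)). Evaluate φ at each world:
  u (successors ∅): φ is false.
  v (successors {w}): φ is true.
  w (successors {v, w}): φ is true.
  x (successors ∅): φ is false.
For instance, at w:
  At w: Dia (r or (r and Box s)) requires r or (r and Box s) at some successor in {v, w}.
    r or (r and Box s) holds at v, so Dia (r or (r and Box s)) is true at w.
      At v: r is true, r and Box s is false, so r or (r and Box s) is true.
Satisfying worlds: {v, w}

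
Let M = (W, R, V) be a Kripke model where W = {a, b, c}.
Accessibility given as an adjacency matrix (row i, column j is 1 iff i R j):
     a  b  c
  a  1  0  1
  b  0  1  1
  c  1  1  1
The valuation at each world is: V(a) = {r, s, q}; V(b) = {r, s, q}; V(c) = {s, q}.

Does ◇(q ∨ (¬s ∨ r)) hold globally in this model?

Recall that ◇ψ holds at a world iff ψ holds at some accessible world.
Let φ = ◇(q ∨ (¬s ∨ r)). Evaluate φ at each world:
  a (successors {a, c}): φ is true.
  b (successors {b, c}): φ is true.
  c (successors {a, b, c}): φ is true.
For instance, at a:
  At a: ◇(q ∨ (¬s ∨ r)) requires q ∨ (¬s ∨ r) at some successor in {a, c}.
    q ∨ (¬s ∨ r) holds at a, so ◇(q ∨ (¬s ∨ r)) is true at a.

Yes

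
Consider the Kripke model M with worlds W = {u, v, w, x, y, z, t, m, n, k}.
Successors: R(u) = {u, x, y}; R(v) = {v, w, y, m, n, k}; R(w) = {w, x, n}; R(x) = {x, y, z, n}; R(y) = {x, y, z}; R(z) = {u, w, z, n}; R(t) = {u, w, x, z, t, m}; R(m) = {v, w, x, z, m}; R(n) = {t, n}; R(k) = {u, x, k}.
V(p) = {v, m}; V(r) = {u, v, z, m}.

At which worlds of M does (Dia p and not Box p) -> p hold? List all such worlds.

u, v, w, x, y, z, m, n, k

Let φ = (Dia p and not Box p) -> p. Evaluate φ at each world:
  u (successors {u, x, y}): φ is true.
  v (successors {v, w, y, m, n, k}): φ is true.
  w (successors {w, x, n}): φ is true.
  x (successors {x, y, z, n}): φ is true.
  y (successors {x, y, z}): φ is true.
  z (successors {u, w, z, n}): φ is true.
  t (successors {u, w, x, z, t, m}): φ is false.
  m (successors {v, w, x, z, m}): φ is true.
  n (successors {t, n}): φ is true.
  k (successors {u, x, k}): φ is true.
For instance, at w:
  At w: Dia p and not Box p is false, p is false, so (Dia p and not Box p) -> p is true.
    At w: Dia p is false, not Box p is true, so Dia p and not Box p is false.
      At w: Dia p requires p at some successor in {w, x, n}.
        At w: p is false.
        At x: p is false.
        At n: p is false.
      So Dia p is false at w.
      At w: Box p is false, so not Box p is true.
Satisfying worlds: {u, v, w, x, y, z, m, n, k}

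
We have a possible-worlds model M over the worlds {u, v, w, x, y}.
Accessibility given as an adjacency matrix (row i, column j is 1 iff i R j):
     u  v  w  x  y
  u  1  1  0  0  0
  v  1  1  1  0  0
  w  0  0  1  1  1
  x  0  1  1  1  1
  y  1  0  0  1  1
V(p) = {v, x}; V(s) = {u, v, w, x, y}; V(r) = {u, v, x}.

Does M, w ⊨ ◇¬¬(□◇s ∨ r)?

Yes

At w: ◇¬¬(□◇s ∨ r) requires ¬¬(□◇s ∨ r) at some successor in {w, x, y}.
  ¬¬(□◇s ∨ r) holds at w, so ◇¬¬(□◇s ∨ r) is true at w.
    At w: ¬(□◇s ∨ r) is false, so ¬¬(□◇s ∨ r) is true.
      At w: □◇s ∨ r is true, so ¬(□◇s ∨ r) is false.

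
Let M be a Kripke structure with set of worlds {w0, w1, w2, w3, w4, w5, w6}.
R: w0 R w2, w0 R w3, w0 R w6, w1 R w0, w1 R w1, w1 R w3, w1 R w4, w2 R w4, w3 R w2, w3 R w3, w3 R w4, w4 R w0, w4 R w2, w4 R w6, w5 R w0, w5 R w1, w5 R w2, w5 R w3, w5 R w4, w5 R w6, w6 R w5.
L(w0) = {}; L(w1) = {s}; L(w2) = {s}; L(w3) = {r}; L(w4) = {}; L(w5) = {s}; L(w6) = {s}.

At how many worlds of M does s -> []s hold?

Recall that []ψ holds at a world iff ψ holds at every accessible world, and <>ψ holds iff ψ holds at some accessible world.
Let φ = s -> []s. Evaluate φ at each world:
  w0 (successors {w2, w3, w6}): φ is true.
  w1 (successors {w0, w1, w3, w4}): φ is false.
  w2 (successors {w4}): φ is false.
  w3 (successors {w2, w3, w4}): φ is true.
  w4 (successors {w0, w2, w6}): φ is true.
  w5 (successors {w0, w1, w2, w3, w4, w6}): φ is false.
  w6 (successors {w5}): φ is true.
For instance, at w4:
  At w4: s is false, []s is false, so s -> []s is true.
    At w4: []s requires s at every successor {w0, w2, w6}.
      s fails at w0, so []s is false at w4.
Satisfying worlds: {w0, w3, w4, w6}

4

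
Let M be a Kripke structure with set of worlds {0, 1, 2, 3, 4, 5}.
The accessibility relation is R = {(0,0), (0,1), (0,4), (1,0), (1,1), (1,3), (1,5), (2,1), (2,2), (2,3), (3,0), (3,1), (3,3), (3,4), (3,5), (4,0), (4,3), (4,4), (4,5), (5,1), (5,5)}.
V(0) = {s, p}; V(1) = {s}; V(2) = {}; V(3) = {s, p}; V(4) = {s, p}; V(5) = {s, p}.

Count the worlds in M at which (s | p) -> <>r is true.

1

Let φ = (s | p) -> <>r. Evaluate φ at each world:
  0 (successors {0, 1, 4}): φ is false.
  1 (successors {0, 1, 3, 5}): φ is false.
  2 (successors {1, 2, 3}): φ is true.
  3 (successors {0, 1, 3, 4, 5}): φ is false.
  4 (successors {0, 3, 4, 5}): φ is false.
  5 (successors {1, 5}): φ is false.
For instance, at 1:
  At 1: s | p is true, <>r is false, so (s | p) -> <>r is false.
    At 1: <>r requires r at some successor in {0, 1, 3, 5}.
      At 0: r is false.
      At 1: r is false.
      At 3: r is false.
      At 5: r is false.
    So <>r is false at 1.
Satisfying worlds: {2}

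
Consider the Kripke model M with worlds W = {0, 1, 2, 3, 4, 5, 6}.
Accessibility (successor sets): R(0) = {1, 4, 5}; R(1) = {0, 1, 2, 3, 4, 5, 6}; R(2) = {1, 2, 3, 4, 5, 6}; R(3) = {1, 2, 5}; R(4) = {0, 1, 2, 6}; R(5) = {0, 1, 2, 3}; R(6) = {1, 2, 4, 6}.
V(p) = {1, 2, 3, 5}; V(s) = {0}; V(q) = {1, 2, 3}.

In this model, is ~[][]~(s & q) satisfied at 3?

At 3: [][]~(s & q) is true, so ~[][]~(s & q) is false.
  At 3: [][]~(s & q) requires []~(s & q) at every successor {1, 2, 5}.
      At 1: []~(s & q) requires ~(s & q) at every successor {0, 1, 2, 3, 4, 5, 6}.
        At 0: ~(s & q) is true.
        At 1: ~(s & q) is true.
        At 2: ~(s & q) is true.
        At 3: ~(s & q) is true.
        At 4: ~(s & q) is true.
        At 5: ~(s & q) is true.
        At 6: ~(s & q) is true.
      So []~(s & q) is true at 1.
      At 2: []~(s & q) requires ~(s & q) at every successor {1, 2, 3, 4, 5, 6}.
        At 1: ~(s & q) is true.
        At 2: ~(s & q) is true.
        At 3: ~(s & q) is true.
        At 4: ~(s & q) is true.
        At 5: ~(s & q) is true.
        At 6: ~(s & q) is true.
      So []~(s & q) is true at 2.
      At 5: []~(s & q) requires ~(s & q) at every successor {0, 1, 2, 3}.
        At 0: ~(s & q) is true.
        At 1: ~(s & q) is true.
        At 2: ~(s & q) is true.
        At 3: ~(s & q) is true.
      So []~(s & q) is true at 5.
  So [][]~(s & q) is true at 3.

No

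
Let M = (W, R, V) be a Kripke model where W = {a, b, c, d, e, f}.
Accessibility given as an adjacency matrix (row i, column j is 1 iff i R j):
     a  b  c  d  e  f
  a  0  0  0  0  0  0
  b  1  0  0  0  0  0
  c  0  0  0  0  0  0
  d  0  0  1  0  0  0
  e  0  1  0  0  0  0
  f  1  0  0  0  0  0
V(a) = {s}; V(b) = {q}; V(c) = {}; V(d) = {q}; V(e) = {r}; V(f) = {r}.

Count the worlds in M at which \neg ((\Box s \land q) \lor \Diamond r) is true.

Let φ = \neg ((\Box s \land q) \lor \Diamond r). Evaluate φ at each world:
  a (successors ∅): φ is true.
  b (successors {a}): φ is false.
  c (successors ∅): φ is true.
  d (successors {c}): φ is true.
  e (successors {b}): φ is true.
  f (successors {a}): φ is true.
For instance, at f:
  At f: (\Box s \land q) \lor \Diamond r is false, so \neg ((\Box s \land q) \lor \Diamond r) is true.
    At f: \Box s \land q is false, \Diamond r is false, so (\Box s \land q) \lor \Diamond r is false.
      At f: \Box s is true, q is false, so \Box s \land q is false.
      At f: \Diamond r requires r at some successor in {a}.
        At a: r is false.
      So \Diamond r is false at f.
Satisfying worlds: {a, c, d, e, f}

5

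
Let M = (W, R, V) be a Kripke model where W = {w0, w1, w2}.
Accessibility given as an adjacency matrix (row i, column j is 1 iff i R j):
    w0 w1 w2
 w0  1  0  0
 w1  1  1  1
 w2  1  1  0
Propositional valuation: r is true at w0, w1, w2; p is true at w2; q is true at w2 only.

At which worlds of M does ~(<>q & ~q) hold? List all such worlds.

Let φ = ~(<>q & ~q). Evaluate φ at each world:
  w0 (successors {w0}): φ is true.
  w1 (successors {w0, w1, w2}): φ is false.
  w2 (successors {w0, w1}): φ is true.
For instance, at w0:
  At w0: <>q & ~q is false, so ~(<>q & ~q) is true.
    At w0: <>q is false, ~q is true, so <>q & ~q is false.
      At w0: <>q requires q at some successor in {w0}.
        At w0: q is false.
      So <>q is false at w0.
Satisfying worlds: {w0, w2}

w0, w2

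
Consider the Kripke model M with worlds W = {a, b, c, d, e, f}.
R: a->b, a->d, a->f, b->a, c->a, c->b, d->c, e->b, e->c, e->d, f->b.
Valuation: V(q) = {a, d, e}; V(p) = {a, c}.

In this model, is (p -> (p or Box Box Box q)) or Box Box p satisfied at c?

Recall that Box ψ holds at a world iff ψ holds at every accessible world, and Dia ψ holds iff ψ holds at some accessible world.
At c: p -> (p or Box Box Box q) is true, Box Box p is false, so (p -> (p or Box Box Box q)) or Box Box p is true.
  At c: p is true, p or Box Box Box q is true, so p -> (p or Box Box Box q) is true.
    At c: p is true, Box Box Box q is false, so p or Box Box Box q is true.
      At c: Box Box Box q requires Box Box q at every successor {a, b}.
        Box Box q fails at a, so Box Box Box q is false at c.
  At c: Box Box p requires Box p at every successor {a, b}.
    Box p fails at a, so Box Box p is false at c.
      At a: Box p requires p at every successor {b, d, f}.
        p fails at b, so Box p is false at a.

Yes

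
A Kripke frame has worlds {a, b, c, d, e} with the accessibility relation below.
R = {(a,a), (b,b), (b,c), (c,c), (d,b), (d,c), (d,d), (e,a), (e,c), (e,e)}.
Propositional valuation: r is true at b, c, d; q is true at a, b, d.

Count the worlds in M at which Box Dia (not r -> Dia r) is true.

Let φ = Box Dia (not r -> Dia r). Evaluate φ at each world:
  a (successors {a}): φ is false.
  b (successors {b, c}): φ is true.
  c (successors {c}): φ is true.
  d (successors {b, c, d}): φ is true.
  e (successors {a, c, e}): φ is false.
For instance, at b:
  At b: Box Dia (not r -> Dia r) requires Dia (not r -> Dia r) at every successor {b, c}.
      At b: Dia (not r -> Dia r) requires not r -> Dia r at some successor in {b, c}.
        not r -> Dia r holds at b, so Dia (not r -> Dia r) is true at b.
      At c: Dia (not r -> Dia r) requires not r -> Dia r at some successor in {c}.
        not r -> Dia r holds at c, so Dia (not r -> Dia r) is true at c.
  So Box Dia (not r -> Dia r) is true at b.
Satisfying worlds: {b, c, d}

3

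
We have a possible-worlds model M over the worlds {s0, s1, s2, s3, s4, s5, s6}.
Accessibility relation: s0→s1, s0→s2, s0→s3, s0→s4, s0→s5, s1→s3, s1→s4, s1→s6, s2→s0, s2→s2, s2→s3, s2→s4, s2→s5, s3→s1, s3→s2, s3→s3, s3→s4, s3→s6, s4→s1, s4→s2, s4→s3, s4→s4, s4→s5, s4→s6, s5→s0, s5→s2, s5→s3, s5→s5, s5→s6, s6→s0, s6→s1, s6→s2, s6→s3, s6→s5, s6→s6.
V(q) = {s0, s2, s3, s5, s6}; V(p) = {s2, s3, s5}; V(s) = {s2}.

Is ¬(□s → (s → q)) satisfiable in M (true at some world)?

No

Let φ = ¬(□s → (s → q)). Evaluate φ at each world:
  s0 (successors {s1, s2, s3, s4, s5}): φ is false.
  s1 (successors {s3, s4, s6}): φ is false.
  s2 (successors {s0, s2, s3, s4, s5}): φ is false.
  s3 (successors {s1, s2, s3, s4, s6}): φ is false.
  s4 (successors {s1, s2, s3, s4, s5, s6}): φ is false.
  s5 (successors {s0, s2, s3, s5, s6}): φ is false.
  s6 (successors {s0, s1, s2, s3, s5, s6}): φ is false.
For instance, at s0:
  At s0: □s → (s → q) is true, so ¬(□s → (s → q)) is false.
    At s0: □s is false, s → q is true, so □s → (s → q) is true.
      At s0: □s requires s at every successor {s1, s2, s3, s4, s5}.
        s fails at s1, so □s is false at s0.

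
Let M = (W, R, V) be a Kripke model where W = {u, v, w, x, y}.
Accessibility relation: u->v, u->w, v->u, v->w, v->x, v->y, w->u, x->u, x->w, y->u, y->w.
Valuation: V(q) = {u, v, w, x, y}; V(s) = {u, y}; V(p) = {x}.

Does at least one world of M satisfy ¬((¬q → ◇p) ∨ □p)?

No

Let φ = ¬((¬q → ◇p) ∨ □p). Evaluate φ at each world:
  u (successors {v, w}): φ is false.
  v (successors {u, w, x, y}): φ is false.
  w (successors {u}): φ is false.
  x (successors {u, w}): φ is false.
  y (successors {u, w}): φ is false.
For instance, at v:
  At v: (¬q → ◇p) ∨ □p is true, so ¬((¬q → ◇p) ∨ □p) is false.
    At v: ¬q → ◇p is true, □p is false, so (¬q → ◇p) ∨ □p is true.
      At v: ¬q is false, ◇p is true, so ¬q → ◇p is true.
      At v: □p requires p at every successor {u, w, x, y}.
        p fails at u, so □p is false at v.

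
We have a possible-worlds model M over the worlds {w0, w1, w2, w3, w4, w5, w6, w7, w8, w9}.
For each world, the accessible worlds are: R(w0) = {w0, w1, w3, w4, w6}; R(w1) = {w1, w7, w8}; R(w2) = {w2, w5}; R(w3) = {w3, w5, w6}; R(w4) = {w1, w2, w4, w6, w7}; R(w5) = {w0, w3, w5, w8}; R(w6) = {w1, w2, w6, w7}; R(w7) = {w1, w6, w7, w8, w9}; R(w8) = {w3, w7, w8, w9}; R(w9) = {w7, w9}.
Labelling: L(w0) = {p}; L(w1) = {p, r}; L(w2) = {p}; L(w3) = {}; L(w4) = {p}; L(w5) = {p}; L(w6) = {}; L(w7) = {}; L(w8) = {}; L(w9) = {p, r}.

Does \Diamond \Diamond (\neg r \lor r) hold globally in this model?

Yes

Let φ = \Diamond \Diamond (\neg r \lor r). Evaluate φ at each world:
  w0 (successors {w0, w1, w3, w4, w6}): φ is true.
  w1 (successors {w1, w7, w8}): φ is true.
  w2 (successors {w2, w5}): φ is true.
  w3 (successors {w3, w5, w6}): φ is true.
  w4 (successors {w1, w2, w4, w6, w7}): φ is true.
  w5 (successors {w0, w3, w5, w8}): φ is true.
  w6 (successors {w1, w2, w6, w7}): φ is true.
  w7 (successors {w1, w6, w7, w8, w9}): φ is true.
  w8 (successors {w3, w7, w8, w9}): φ is true.
  w9 (successors {w7, w9}): φ is true.
For instance, at w4:
  At w4: \Diamond \Diamond (\neg r \lor r) requires \Diamond (\neg r \lor r) at some successor in {w1, w2, w4, w6, w7}.
    \Diamond (\neg r \lor r) holds at w1, so \Diamond \Diamond (\neg r \lor r) is true at w4.
      At w1: \Diamond (\neg r \lor r) requires \neg r \lor r at some successor in {w1, w7, w8}.
        \neg r \lor r holds at w1, so \Diamond (\neg r \lor r) is true at w1.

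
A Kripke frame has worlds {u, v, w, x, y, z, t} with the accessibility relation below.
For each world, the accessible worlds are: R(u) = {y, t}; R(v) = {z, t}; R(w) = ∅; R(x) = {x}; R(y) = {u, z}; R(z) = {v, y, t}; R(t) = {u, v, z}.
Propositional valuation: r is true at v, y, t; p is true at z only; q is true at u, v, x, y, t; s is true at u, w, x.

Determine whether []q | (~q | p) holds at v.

At v: []q is false, ~q | p is false, so []q | (~q | p) is false.
  At v: []q requires q at every successor {z, t}.
    q fails at z, so []q is false at v.

No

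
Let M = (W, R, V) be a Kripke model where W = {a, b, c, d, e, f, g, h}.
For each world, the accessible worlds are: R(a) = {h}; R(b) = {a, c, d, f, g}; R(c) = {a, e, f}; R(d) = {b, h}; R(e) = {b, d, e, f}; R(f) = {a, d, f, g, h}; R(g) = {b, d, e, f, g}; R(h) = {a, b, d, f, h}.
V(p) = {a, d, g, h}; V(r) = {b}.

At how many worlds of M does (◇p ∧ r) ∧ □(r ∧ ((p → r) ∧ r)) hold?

0

Let φ = (◇p ∧ r) ∧ □(r ∧ ((p → r) ∧ r)). Evaluate φ at each world:
  a (successors {h}): φ is false.
  b (successors {a, c, d, f, g}): φ is false.
  c (successors {a, e, f}): φ is false.
  d (successors {b, h}): φ is false.
  e (successors {b, d, e, f}): φ is false.
  f (successors {a, d, f, g, h}): φ is false.
  g (successors {b, d, e, f, g}): φ is false.
  h (successors {a, b, d, f, h}): φ is false.
For instance, at e:
  At e: ◇p ∧ r is false, □(r ∧ ((p → r) ∧ r)) is false, so (◇p ∧ r) ∧ □(r ∧ ((p → r) ∧ r)) is false.
    At e: ◇p is true, r is false, so ◇p ∧ r is false.
      At e: ◇p requires p at some successor in {b, d, e, f}.
        p holds at d, so ◇p is true at e.
    At e: □(r ∧ ((p → r) ∧ r)) requires r ∧ ((p → r) ∧ r) at every successor {b, d, e, f}.
      r ∧ ((p → r) ∧ r) fails at d, so □(r ∧ ((p → r) ∧ r)) is false at e.
Satisfying worlds: none.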